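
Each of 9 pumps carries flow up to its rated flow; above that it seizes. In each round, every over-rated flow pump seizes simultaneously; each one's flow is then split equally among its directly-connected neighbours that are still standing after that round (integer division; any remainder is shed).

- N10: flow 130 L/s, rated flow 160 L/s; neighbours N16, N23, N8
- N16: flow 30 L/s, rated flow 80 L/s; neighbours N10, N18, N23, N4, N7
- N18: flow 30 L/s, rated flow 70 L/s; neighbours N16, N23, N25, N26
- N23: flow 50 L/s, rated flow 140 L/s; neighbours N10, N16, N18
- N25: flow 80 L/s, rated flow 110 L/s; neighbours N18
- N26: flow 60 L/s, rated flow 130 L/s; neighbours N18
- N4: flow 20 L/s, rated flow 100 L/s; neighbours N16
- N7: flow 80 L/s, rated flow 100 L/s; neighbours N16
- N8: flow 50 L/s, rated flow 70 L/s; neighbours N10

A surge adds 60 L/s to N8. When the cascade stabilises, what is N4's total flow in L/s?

Round 1 — N8 at 110 > 70. N8 seizes.
  N8 sheds 110 L/s to N10: 110 each.
    N10: 130+110 = 240 > 160
Round 2 — N10 seizes.
  N10 sheds 240 L/s to N16, N23: 120 each.
    N16: 30+120 = 150 > 80
    N23: 50+120 = 170 > 140
Round 3 — N16, N23 seize.
  N16 sheds 150 L/s to N18, N4, N7: 50 each.
    N18: 30+50 = 80 > 70
    N4: 20+50 = 70 ≤ 100
    N7: 80+50 = 130 > 100
  N23 sheds 170 L/s to N18: 170 each.
    N18: 80+170 = 250 > 70
Round 4 — N18, N7 seize.
  N18 sheds 250 L/s to N25, N26: 125 each.
    N25: 80+125 = 205 > 110
    N26: 60+125 = 185 > 130
  N7 sheds 130 L/s: no online neighbours, lost.
Round 5 — N25, N26 seize.
  N25 sheds 205 L/s: no online neighbours, lost.
  N26 sheds 185 L/s: no online neighbours, lost.
No further seizures.

70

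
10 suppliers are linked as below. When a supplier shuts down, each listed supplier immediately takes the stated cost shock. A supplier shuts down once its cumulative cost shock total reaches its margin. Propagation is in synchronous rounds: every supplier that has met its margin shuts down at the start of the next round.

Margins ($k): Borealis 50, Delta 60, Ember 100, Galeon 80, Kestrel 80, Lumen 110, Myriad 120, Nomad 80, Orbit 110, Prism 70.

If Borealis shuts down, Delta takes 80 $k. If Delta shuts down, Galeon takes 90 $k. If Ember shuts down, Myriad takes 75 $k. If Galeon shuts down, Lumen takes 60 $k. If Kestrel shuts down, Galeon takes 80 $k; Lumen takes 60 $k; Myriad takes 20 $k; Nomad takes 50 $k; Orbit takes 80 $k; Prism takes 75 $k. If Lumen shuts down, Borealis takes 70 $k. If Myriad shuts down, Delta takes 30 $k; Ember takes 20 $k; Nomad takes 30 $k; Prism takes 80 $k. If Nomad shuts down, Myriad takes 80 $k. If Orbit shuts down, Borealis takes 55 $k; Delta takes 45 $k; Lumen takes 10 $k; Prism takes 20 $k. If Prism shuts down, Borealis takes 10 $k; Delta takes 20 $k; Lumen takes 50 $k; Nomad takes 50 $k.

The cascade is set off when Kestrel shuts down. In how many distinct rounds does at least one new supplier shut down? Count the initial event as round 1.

Round 1 — Kestrel shuts down (initial).
  Galeon: +80 → 80 ≥ 80
  Lumen: +60 → 60 < 110
  Myriad: +20 → 20 < 120
  Nomad: +50 → 50 < 80
  Orbit: +80 → 80 < 110
  Prism: +75 → 75 ≥ 70
Round 2 — Galeon, Prism shut down.
  Borealis: +10 → 10 < 50
  Delta: +20 → 20 < 60
  Lumen: +60+50 → 170 ≥ 110
  Nomad: +50 → 100 ≥ 80
Round 3 — Lumen, Nomad shut down.
  Borealis: +70 → 80 ≥ 50
  Myriad: +80 → 100 < 120
Round 4 — Borealis shuts down.
  Delta: +80 → 100 ≥ 60
Round 5 — Delta shuts down.
No further shutdowns.

5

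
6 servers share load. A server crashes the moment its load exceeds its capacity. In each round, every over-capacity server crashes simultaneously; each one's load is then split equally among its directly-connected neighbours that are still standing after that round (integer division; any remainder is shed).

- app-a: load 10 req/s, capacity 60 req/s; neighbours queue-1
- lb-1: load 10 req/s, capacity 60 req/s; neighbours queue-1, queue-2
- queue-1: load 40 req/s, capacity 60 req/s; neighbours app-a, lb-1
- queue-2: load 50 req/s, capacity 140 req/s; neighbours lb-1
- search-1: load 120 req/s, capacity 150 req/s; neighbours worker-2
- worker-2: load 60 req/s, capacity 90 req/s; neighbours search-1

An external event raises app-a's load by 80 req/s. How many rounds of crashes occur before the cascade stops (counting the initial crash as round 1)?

Round 1 — app-a at 90 > 60. app-a crashes.
  app-a sheds 90 req/s to queue-1: 90 each.
    queue-1: 40+90 = 130 > 60
Round 2 — queue-1 crashes.
  queue-1 sheds 130 req/s to lb-1: 130 each.
    lb-1: 10+130 = 140 > 60
Round 3 — lb-1 crashes.
  lb-1 sheds 140 req/s to queue-2: 140 each.
    queue-2: 50+140 = 190 > 140
Round 4 — queue-2 crashes.
  queue-2 sheds 190 req/s: no online neighbours, lost.
No further crashes.

4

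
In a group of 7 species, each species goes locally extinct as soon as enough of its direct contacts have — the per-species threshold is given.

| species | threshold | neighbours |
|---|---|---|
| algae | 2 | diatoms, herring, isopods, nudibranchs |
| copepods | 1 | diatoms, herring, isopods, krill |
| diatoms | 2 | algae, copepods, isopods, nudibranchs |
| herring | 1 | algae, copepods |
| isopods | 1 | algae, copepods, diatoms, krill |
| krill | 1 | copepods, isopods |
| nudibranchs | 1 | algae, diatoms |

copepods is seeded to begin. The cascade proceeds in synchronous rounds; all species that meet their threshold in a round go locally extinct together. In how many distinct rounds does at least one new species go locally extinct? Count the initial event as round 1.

Round 1 — copepods goes locally extinct (initial).
Round 2 — checking thresholds:
  diatoms: 1 of 4 neighbours < 2, below threshold.
  herring: 1 of 2 neighbours ≥ 1, goes locally extinct.
  isopods: 1 of 4 neighbours ≥ 1, goes locally extinct.
  krill: 1 of 2 neighbours ≥ 1, goes locally extinct.
Round 3 — checking thresholds:
  algae: 2 of 4 neighbours ≥ 2, goes locally extinct.
  diatoms: 2 of 4 neighbours ≥ 2, goes locally extinct.
Round 4 — checking thresholds:
  nudibranchs: 2 of 2 neighbours ≥ 1, goes locally extinct.
Round 5 — no new extinctions; cascade stops.

4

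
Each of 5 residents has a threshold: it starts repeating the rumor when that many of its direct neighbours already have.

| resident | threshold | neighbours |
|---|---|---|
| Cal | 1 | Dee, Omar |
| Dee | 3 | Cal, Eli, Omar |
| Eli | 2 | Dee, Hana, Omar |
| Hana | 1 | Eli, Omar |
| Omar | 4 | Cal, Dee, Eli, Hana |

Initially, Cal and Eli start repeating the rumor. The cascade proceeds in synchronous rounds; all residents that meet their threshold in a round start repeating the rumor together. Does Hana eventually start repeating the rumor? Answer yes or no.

yes

Round 1 — Cal, Eli start repeating the rumor (initial).
Round 2 — checking thresholds:
  Dee: 2 of 3 neighbours < 3, holds.
  Hana: 1 of 2 neighbours ≥ 1, starts repeating the rumor.
  Omar: 2 of 4 neighbours < 4, holds.
Round 3 — no new spreads; cascade stops.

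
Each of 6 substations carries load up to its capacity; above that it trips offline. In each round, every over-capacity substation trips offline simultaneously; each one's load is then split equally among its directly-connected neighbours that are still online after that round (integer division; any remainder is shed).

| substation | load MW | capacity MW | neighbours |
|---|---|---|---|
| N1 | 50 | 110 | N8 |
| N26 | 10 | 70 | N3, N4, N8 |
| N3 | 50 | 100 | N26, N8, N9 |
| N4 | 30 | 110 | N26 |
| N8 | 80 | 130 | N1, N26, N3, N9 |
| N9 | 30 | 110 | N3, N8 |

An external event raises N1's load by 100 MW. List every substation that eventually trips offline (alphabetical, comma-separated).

Round 1 — N1 at 150 > 110. N1 trips offline.
  N1 sheds 150 MW to N8: 150 each.
    N8: 80+150 = 230 > 130
Round 2 — N8 trips offline.
  N8 sheds 230 MW to N26, N3, N9: 76 each (2 lost).
    N26: 10+76 = 86 > 70
    N3: 50+76 = 126 > 100
    N9: 30+76 = 106 ≤ 110
Round 3 — N26, N3 trip offline.
  N26 sheds 86 MW to N4: 86 each.
    N4: 30+86 = 116 > 110
  N3 sheds 126 MW to N9: 126 each.
    N9: 106+126 = 232 > 110
Round 4 — N4, N9 trip offline.
  N4 sheds 116 MW: no online neighbours, lost.
  N9 sheds 232 MW: no online neighbours, lost.
No further trips.

N1, N26, N3, N4, N8, N9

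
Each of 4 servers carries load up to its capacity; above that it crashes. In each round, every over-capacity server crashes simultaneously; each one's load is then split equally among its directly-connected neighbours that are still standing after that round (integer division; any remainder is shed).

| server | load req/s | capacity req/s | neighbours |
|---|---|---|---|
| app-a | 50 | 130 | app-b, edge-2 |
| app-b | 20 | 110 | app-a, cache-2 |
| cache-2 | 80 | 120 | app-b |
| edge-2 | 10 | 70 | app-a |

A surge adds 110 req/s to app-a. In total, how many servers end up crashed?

Round 1 — app-a at 160 > 130. app-a crashes.
  app-a sheds 160 req/s to app-b, edge-2: 80 each.
    app-b: 20+80 = 100 ≤ 110
    edge-2: 10+80 = 90 > 70
Round 2 — edge-2 crashes.
  edge-2 sheds 90 req/s: no online neighbours, lost.
No further crashes.

2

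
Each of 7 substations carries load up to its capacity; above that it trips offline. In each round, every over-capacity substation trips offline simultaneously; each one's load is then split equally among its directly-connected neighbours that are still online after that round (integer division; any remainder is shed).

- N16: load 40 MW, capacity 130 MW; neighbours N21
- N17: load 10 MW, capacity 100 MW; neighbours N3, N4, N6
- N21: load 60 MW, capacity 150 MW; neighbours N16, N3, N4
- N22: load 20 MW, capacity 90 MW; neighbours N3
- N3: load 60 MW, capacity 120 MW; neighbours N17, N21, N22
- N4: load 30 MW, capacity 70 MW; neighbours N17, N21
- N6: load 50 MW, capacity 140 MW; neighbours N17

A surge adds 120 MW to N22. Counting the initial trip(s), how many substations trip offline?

5

Round 1 — N22 at 140 > 90. N22 trips offline.
  N22 sheds 140 MW to N3: 140 each.
    N3: 60+140 = 200 > 120
Round 2 — N3 trips offline.
  N3 sheds 200 MW to N17, N21: 100 each.
    N17: 10+100 = 110 > 100
    N21: 60+100 = 160 > 150
Round 3 — N17, N21 trip offline.
  N17 sheds 110 MW to N4, N6: 55 each.
    N4: 30+55 = 85 > 70
    N6: 50+55 = 105 ≤ 140
  N21 sheds 160 MW to N16, N4: 80 each.
    N16: 40+80 = 120 ≤ 130
    N4: 85+80 = 165 > 70
Round 4 — N4 trips offline.
  N4 sheds 165 MW: no online neighbours, lost.
No further trips.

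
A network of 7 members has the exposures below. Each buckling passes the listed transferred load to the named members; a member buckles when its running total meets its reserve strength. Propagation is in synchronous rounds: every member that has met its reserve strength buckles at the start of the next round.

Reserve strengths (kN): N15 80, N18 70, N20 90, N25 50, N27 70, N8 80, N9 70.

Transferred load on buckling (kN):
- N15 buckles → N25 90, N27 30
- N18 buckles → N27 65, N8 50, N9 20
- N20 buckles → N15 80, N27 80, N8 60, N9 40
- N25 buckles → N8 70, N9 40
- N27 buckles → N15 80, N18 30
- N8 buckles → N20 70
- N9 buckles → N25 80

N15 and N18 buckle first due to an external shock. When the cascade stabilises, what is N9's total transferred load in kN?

Round 1 — N15, N18 buckle (initial).
  N25: +90 → 90 ≥ 50
  N27: +30+65 → 95 ≥ 70
  N8: +50 → 50 < 80
  N9: +20 → 20 < 70
Round 2 — N25, N27 buckle.
  N8: +70 → 120 ≥ 80
  N9: +40 → 60 < 70
Round 3 — N8 buckles.
  N20: +70 → 70 < 90
No further bucklings.

60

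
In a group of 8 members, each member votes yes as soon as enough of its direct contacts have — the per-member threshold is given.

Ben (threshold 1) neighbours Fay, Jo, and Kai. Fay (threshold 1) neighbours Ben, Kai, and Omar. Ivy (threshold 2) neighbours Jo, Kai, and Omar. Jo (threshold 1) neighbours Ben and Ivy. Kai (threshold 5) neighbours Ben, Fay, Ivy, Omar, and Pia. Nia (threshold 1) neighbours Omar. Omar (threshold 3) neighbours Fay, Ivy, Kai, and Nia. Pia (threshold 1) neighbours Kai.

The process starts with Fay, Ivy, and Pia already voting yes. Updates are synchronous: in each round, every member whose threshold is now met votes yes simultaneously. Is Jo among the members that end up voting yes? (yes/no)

yes

Round 1 — Fay, Ivy, Pia vote yes (initial).
Round 2 — checking thresholds:
  Ben: 1 of 3 neighbours ≥ 1, votes yes.
  Jo: 1 of 2 neighbours ≥ 1, votes yes.
  Kai: 3 of 5 neighbours < 5, holds.
  Omar: 2 of 4 neighbours < 3, holds.
Round 3 — no new yes votes; cascade stops.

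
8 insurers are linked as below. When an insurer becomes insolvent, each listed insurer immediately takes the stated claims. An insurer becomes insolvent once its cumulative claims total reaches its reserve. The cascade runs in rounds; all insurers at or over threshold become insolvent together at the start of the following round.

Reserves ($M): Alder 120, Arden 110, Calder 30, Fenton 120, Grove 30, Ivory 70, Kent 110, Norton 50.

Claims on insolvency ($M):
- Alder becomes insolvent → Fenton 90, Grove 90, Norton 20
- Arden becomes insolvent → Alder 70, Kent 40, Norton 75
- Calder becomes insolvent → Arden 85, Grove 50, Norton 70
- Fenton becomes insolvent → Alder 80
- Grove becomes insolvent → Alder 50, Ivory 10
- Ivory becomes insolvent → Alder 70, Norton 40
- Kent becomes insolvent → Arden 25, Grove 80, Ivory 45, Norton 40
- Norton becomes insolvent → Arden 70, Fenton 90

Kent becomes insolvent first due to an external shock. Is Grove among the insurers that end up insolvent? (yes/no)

yes

Round 1 — Kent becomes insolvent (initial).
  Arden: +25 → 25 < 110
  Grove: +80 → 80 ≥ 30
  Ivory: +45 → 45 < 70
  Norton: +40 → 40 < 50
Round 2 — Grove becomes insolvent.
  Alder: +50 → 50 < 120
  Ivory: +10 → 55 < 70
No further insolvencies.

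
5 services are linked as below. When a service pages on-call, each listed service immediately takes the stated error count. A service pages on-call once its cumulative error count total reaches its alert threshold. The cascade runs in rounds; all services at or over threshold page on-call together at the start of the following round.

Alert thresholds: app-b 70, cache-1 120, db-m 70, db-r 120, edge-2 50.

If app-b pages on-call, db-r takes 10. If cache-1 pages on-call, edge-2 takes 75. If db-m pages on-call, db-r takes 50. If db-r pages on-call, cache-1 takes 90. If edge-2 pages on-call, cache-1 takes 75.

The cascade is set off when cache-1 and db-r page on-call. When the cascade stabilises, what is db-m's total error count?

0

Round 1 — cache-1, db-r page on-call (initial).
  edge-2: +75 → 75 ≥ 50
Round 2 — edge-2 pages on-call.
No further pages.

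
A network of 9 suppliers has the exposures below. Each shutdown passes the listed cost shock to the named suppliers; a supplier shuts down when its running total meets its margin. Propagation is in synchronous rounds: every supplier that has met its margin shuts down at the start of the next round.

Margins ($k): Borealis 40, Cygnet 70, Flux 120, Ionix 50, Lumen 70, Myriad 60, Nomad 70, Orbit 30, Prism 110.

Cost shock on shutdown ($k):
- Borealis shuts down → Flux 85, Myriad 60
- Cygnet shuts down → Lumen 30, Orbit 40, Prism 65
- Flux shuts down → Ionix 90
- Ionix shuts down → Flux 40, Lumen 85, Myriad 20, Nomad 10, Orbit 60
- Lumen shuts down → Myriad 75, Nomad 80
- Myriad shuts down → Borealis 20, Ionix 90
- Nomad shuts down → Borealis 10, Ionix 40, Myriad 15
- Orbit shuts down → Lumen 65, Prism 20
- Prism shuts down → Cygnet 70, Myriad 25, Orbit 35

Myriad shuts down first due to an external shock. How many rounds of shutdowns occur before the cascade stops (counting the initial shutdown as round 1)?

Round 1 — Myriad shuts down (initial).
  Borealis: +20 → 20 < 40
  Ionix: +90 → 90 ≥ 50
Round 2 — Ionix shuts down.
  Flux: +40 → 40 < 120
  Lumen: +85 → 85 ≥ 70
  Nomad: +10 → 10 < 70
  Orbit: +60 → 60 ≥ 30
Round 3 — Lumen, Orbit shut down.
  Nomad: +80 → 90 ≥ 70
  Prism: +20 → 20 < 110
Round 4 — Nomad shuts down.
  Borealis: +10 → 30 < 40
No further shutdowns.

4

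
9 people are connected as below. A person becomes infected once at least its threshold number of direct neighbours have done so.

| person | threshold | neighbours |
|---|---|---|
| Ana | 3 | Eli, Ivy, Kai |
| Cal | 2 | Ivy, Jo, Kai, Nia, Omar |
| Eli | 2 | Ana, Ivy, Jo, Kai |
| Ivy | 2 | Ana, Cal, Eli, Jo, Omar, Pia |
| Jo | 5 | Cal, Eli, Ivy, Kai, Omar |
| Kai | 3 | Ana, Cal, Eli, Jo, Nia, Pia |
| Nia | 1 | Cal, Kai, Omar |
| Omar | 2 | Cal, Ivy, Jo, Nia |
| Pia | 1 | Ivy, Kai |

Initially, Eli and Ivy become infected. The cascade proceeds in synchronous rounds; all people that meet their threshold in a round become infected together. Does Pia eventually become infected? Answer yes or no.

Round 1 — Eli, Ivy become infected (initial).
Round 2 — checking thresholds:
  Ana: 2 of 3 neighbours < 3, below threshold.
  Cal: 1 of 5 neighbours < 2, below threshold.
  Jo: 2 of 5 neighbours < 5, below threshold.
  Kai: 1 of 6 neighbours < 3, below threshold.
  Omar: 1 of 4 neighbours < 2, below threshold.
  Pia: 1 of 2 neighbours ≥ 1, becomes infected.
Round 3 — no new infections; cascade stops.

yes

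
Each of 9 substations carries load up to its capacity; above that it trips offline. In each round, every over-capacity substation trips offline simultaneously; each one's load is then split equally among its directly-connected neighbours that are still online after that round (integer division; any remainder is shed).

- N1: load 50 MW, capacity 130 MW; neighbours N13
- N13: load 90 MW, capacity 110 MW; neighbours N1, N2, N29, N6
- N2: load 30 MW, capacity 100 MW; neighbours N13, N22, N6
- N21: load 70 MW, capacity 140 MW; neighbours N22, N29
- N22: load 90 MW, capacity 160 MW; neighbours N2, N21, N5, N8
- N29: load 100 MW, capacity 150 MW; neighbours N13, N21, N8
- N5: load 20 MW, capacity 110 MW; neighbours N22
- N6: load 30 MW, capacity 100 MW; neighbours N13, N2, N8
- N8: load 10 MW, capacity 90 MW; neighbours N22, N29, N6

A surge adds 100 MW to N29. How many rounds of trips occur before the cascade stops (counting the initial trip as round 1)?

Round 1 — N29 at 200 > 150. N29 trips offline.
  N29 sheds 200 MW to N13, N21, N8: 66 each (2 lost).
    N13: 90+66 = 156 > 110
    N21: 70+66 = 136 ≤ 140
    N8: 10+66 = 76 ≤ 90
Round 2 — N13 trips offline.
  N13 sheds 156 MW to N1, N2, N6: 52 each.
    N1: 50+52 = 102 ≤ 130
    N2: 30+52 = 82 ≤ 100
    N6: 30+52 = 82 ≤ 100
No further trips.

2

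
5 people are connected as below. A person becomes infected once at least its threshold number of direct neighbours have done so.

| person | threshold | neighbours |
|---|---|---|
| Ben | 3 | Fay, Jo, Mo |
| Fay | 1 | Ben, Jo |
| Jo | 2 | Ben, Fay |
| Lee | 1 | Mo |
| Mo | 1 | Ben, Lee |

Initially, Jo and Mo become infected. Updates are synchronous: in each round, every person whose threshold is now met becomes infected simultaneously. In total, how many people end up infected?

Round 1 — Jo, Mo become infected (initial).
Round 2 — checking thresholds:
  Ben: 2 of 3 neighbours < 3, not yet.
  Fay: 1 of 2 neighbours ≥ 1, becomes infected.
  Lee: 1 of 1 neighbours ≥ 1, becomes infected.
Round 3 — checking thresholds:
  Ben: 3 of 3 neighbours ≥ 3, becomes infected.
Round 4 — no new infections; cascade stops.

5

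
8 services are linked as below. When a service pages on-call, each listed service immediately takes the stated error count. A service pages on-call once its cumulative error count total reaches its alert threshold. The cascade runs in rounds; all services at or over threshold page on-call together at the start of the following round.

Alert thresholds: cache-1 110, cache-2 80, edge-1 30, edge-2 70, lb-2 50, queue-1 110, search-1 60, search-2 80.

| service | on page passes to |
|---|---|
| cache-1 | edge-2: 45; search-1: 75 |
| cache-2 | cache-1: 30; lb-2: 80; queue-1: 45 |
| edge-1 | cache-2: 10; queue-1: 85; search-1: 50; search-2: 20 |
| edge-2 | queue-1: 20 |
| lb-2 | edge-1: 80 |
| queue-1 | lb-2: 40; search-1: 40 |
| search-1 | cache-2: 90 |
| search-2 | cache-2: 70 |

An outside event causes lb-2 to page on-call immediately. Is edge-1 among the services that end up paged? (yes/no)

yes

Round 1 — lb-2 pages on-call (initial).
  edge-1: +80 → 80 ≥ 30
Round 2 — edge-1 pages on-call.
  cache-2: +10 → 10 < 80
  queue-1: +85 → 85 < 110
  search-1: +50 → 50 < 60
  search-2: +20 → 20 < 80
No further pages.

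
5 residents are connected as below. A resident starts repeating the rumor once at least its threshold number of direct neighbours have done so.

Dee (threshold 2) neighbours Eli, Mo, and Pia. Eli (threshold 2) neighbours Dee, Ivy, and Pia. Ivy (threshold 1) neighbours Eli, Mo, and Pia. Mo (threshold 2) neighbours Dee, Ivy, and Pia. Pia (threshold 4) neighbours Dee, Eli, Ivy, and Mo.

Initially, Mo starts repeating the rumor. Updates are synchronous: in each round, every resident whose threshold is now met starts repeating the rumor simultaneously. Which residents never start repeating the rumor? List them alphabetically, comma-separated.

Round 1 — Mo starts repeating the rumor (initial).
Round 2 — checking thresholds:
  Dee: 1 of 3 neighbours < 2, holds.
  Ivy: 1 of 3 neighbours ≥ 1, starts repeating the rumor.
  Pia: 1 of 4 neighbours < 4, holds.
Round 3 — no new spreads; cascade stops.

Dee, Eli, Pia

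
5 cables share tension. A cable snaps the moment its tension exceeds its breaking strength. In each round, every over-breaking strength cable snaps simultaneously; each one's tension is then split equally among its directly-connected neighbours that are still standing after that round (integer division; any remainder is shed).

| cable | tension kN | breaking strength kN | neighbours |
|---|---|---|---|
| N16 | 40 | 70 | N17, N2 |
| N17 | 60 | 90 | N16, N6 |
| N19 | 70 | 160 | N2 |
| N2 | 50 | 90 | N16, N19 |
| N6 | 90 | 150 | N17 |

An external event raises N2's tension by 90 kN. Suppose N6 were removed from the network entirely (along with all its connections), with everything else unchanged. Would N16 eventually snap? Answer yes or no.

With N6 removed:
Round 1 — N2 at 140 > 90. N2 snaps.
  N2 sheds 140 kN to N16, N19: 70 each.
    N16: 40+70 = 110 > 70
    N19: 70+70 = 140 ≤ 160
Round 2 — N16 snaps.
  N16 sheds 110 kN to N17: 110 each.
    N17: 60+110 = 170 > 90
Round 3 — N17 snaps.
  N17 sheds 170 kN: no online neighbours, lost.
No further breaks.

yes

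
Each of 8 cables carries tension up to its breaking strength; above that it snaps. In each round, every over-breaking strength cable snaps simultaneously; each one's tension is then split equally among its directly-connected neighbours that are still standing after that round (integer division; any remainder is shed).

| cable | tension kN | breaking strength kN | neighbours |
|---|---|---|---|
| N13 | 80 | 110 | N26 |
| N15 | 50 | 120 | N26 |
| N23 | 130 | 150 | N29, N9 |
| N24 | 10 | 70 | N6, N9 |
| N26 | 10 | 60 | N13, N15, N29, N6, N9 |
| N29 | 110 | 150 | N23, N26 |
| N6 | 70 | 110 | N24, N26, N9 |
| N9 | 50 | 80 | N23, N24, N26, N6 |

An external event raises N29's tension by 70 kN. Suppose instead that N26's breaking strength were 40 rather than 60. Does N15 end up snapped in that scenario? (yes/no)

no

With N26's breaking strength at 40:
Round 1 — N29 at 180 > 150. N29 snaps.
  N29 sheds 180 kN to N23, N26: 90 each.
    N23: 130+90 = 220 > 150
    N26: 10+90 = 100 > 40
Round 2 — N23, N26 snap.
  N23 sheds 220 kN to N9: 220 each.
    N9: 50+220 = 270 > 80
  N26 sheds 100 kN to N13, N15, N6, N9: 25 each.
    N13: 80+25 = 105 ≤ 110
    N15: 50+25 = 75 ≤ 120
    N6: 70+25 = 95 ≤ 110
    N9: 270+25 = 295 > 80
Round 3 — N9 snaps.
  N9 sheds 295 kN to N24, N6: 147 each (1 lost).
    N24: 10+147 = 157 > 70
    N6: 95+147 = 242 > 110
Round 4 — N24, N6 snap.
  N24 sheds 157 kN: no online neighbours, lost.
  N6 sheds 242 kN: no online neighbours, lost.
No further breaks.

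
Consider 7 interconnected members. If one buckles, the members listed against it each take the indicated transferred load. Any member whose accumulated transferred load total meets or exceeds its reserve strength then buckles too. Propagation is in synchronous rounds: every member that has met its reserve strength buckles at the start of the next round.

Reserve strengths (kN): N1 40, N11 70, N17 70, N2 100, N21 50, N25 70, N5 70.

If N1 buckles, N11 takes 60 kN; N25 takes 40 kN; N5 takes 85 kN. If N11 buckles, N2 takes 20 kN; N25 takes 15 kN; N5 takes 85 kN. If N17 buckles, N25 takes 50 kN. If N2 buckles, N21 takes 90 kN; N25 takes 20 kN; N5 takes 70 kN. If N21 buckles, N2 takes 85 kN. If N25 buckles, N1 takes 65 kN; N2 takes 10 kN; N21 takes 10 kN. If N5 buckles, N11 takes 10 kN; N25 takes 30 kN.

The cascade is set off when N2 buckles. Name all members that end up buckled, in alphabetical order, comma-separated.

N2, N21, N5

Round 1 — N2 buckles (initial).
  N21: +90 → 90 ≥ 50
  N25: +20 → 20 < 70
  N5: +70 → 70 ≥ 70
Round 2 — N21, N5 buckle.
  N11: +10 → 10 < 70
  N25: +30 → 50 < 70
No further bucklings.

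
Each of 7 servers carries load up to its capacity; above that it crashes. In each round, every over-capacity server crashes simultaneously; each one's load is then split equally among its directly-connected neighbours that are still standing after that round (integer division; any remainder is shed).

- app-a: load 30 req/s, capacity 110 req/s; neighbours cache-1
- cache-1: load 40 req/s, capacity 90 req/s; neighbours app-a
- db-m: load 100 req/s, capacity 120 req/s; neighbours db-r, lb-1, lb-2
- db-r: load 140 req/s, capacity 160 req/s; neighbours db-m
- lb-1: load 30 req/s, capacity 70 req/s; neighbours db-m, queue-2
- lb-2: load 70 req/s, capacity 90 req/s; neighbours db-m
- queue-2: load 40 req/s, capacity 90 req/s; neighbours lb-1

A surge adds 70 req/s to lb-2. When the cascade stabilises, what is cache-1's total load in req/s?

40

Round 1 — lb-2 at 140 > 90. lb-2 crashes.
  lb-2 sheds 140 req/s to db-m: 140 each.
    db-m: 100+140 = 240 > 120
Round 2 — db-m crashes.
  db-m sheds 240 req/s to db-r, lb-1: 120 each.
    db-r: 140+120 = 260 > 160
    lb-1: 30+120 = 150 > 70
Round 3 — db-r, lb-1 crash.
  db-r sheds 260 req/s: no online neighbours, lost.
  lb-1 sheds 150 req/s to queue-2: 150 each.
    queue-2: 40+150 = 190 > 90
Round 4 — queue-2 crashes.
  queue-2 sheds 190 req/s: no online neighbours, lost.
No further crashes.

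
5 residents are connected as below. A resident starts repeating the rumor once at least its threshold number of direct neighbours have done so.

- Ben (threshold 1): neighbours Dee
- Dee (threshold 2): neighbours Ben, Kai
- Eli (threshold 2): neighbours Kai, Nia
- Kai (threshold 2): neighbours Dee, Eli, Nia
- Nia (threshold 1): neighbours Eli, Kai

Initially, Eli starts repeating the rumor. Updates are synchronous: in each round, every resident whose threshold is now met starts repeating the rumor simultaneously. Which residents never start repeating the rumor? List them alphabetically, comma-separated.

Ben, Dee

Round 1 — Eli starts repeating the rumor (initial).
Round 2 — checking thresholds:
  Kai: 1 of 3 neighbours < 2, not yet.
  Nia: 1 of 2 neighbours ≥ 1, starts repeating the rumor.
Round 3 — checking thresholds:
  Kai: 2 of 3 neighbours ≥ 2, starts repeating the rumor.
Round 4 — no new spreads; cascade stops.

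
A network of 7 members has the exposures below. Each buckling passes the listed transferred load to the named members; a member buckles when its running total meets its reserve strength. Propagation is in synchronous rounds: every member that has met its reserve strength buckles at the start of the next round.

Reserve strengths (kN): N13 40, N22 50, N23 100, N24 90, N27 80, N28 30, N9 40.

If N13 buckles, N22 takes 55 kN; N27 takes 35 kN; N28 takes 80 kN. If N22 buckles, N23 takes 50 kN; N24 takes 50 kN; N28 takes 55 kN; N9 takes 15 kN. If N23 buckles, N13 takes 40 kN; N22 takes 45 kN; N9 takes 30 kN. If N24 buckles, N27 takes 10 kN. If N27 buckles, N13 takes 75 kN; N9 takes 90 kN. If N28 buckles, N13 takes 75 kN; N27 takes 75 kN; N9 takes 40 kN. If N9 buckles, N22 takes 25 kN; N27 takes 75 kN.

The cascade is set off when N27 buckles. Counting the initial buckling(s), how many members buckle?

5

Round 1 — N27 buckles (initial).
  N13: +75 → 75 ≥ 40
  N9: +90 → 90 ≥ 40
Round 2 — N13, N9 buckle.
  N22: +55+25 → 80 ≥ 50
  N28: +80 → 80 ≥ 30
Round 3 — N22, N28 buckle.
  N23: +50 → 50 < 100
  N24: +50 → 50 < 90
No further bucklings.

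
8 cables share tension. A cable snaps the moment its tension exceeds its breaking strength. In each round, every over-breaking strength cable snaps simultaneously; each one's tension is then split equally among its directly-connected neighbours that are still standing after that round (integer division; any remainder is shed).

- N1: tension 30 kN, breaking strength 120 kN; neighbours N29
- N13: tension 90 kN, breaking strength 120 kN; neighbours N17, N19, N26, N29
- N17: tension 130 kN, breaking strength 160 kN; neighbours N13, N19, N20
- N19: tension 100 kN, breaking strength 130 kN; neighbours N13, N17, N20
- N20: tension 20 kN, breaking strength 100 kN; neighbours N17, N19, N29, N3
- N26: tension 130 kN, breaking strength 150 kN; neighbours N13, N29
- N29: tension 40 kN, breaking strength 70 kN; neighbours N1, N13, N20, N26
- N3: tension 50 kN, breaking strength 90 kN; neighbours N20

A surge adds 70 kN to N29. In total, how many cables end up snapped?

7

Round 1 — N29 at 110 > 70. N29 snaps.
  N29 sheds 110 kN to N1, N13, N20, N26: 27 each (2 lost).
    N1: 30+27 = 57 ≤ 120
    N13: 90+27 = 117 ≤ 120
    N20: 20+27 = 47 ≤ 100
    N26: 130+27 = 157 > 150
Round 2 — N26 snaps.
  N26 sheds 157 kN to N13: 157 each.
    N13: 117+157 = 274 > 120
Round 3 — N13 snaps.
  N13 sheds 274 kN to N17, N19: 137 each.
    N17: 130+137 = 267 > 160
    N19: 100+137 = 237 > 130
Round 4 — N17, N19 snap.
  N17 sheds 267 kN to N20: 267 each.
    N20: 47+267 = 314 > 100
  N19 sheds 237 kN to N20: 237 each.
    N20: 314+237 = 551 > 100
Round 5 — N20 snaps.
  N20 sheds 551 kN to N3: 551 each.
    N3: 50+551 = 601 > 90
Round 6 — N3 snaps.
  N3 sheds 601 kN: no online neighbours, lost.
No further breaks.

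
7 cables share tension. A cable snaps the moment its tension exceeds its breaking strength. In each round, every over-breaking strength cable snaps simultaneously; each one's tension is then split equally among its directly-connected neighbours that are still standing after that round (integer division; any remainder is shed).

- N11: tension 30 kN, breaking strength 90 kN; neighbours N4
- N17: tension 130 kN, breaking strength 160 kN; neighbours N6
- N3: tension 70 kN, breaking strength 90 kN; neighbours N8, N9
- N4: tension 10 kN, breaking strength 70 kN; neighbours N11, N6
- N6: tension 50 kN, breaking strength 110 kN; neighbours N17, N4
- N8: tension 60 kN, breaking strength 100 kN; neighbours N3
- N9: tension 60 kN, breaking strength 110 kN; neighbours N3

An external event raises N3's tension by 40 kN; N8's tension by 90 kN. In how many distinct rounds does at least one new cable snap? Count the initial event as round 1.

Round 1 — N3 at 110 > 90; N8 at 150 > 100. N3, N8 snap.
  N3 sheds 110 kN to N9: 110 each.
    N9: 60+110 = 170 > 110
  N8 sheds 150 kN: no online neighbours, lost.
Round 2 — N9 snaps.
  N9 sheds 170 kN: no online neighbours, lost.
No further breaks.

2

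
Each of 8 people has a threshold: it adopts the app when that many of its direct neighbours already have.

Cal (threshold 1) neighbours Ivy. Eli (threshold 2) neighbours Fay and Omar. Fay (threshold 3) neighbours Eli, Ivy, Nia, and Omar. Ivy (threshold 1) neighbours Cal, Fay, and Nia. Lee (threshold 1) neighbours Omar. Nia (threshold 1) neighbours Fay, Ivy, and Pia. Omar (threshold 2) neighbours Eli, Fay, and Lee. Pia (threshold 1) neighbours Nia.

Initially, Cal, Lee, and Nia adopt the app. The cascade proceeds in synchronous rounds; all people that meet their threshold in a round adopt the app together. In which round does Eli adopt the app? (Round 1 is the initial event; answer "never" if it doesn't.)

never

Round 1 — Cal, Lee, Nia adopt the app (initial).
Round 2 — checking thresholds:
  Fay: 1 of 4 neighbours < 3, below threshold.
  Ivy: 2 of 3 neighbours ≥ 1, adopts the app.
  Omar: 1 of 3 neighbours < 2, below threshold.
  Pia: 1 of 1 neighbours ≥ 1, adopts the app.
Round 3 — no new adoptions; cascade stops.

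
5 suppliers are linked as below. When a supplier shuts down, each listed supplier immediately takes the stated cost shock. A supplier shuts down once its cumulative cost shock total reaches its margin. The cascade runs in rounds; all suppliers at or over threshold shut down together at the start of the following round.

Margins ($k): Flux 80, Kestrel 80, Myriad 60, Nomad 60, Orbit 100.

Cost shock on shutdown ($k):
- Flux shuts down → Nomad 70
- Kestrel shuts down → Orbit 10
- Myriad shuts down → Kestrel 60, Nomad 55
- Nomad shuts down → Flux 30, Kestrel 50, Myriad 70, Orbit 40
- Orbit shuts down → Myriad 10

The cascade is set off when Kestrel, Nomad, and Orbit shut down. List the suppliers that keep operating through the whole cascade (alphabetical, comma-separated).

Round 1 — Kestrel, Nomad, Orbit shut down (initial).
  Flux: +30 → 30 < 80
  Myriad: +70+10 → 80 ≥ 60
Round 2 — Myriad shuts down.
No further shutdowns.

Flux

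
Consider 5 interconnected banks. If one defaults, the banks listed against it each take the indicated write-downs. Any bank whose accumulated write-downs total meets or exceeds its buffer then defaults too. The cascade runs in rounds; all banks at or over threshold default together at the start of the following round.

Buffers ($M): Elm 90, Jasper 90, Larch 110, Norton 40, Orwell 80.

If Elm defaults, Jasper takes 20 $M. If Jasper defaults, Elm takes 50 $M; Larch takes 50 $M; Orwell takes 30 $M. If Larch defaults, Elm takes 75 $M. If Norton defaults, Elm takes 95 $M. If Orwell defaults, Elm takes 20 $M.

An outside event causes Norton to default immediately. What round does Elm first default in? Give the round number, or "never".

Round 1 — Norton defaults (initial).
  Elm: +95 → 95 ≥ 90
Round 2 — Elm defaults.
  Jasper: +20 → 20 < 90
No further defaults.

2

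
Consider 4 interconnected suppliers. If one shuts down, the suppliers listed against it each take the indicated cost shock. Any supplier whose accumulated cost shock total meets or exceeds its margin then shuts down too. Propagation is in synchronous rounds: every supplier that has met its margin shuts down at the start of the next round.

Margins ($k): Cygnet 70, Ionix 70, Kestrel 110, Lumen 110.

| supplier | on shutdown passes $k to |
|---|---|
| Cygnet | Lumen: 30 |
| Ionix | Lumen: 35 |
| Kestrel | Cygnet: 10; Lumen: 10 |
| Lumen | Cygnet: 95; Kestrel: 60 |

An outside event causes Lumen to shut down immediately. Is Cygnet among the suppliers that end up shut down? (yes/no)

Round 1 — Lumen shuts down (initial).
  Cygnet: +95 → 95 ≥ 70
  Kestrel: +60 → 60 < 110
Round 2 — Cygnet shuts down.
No further shutdowns.

yes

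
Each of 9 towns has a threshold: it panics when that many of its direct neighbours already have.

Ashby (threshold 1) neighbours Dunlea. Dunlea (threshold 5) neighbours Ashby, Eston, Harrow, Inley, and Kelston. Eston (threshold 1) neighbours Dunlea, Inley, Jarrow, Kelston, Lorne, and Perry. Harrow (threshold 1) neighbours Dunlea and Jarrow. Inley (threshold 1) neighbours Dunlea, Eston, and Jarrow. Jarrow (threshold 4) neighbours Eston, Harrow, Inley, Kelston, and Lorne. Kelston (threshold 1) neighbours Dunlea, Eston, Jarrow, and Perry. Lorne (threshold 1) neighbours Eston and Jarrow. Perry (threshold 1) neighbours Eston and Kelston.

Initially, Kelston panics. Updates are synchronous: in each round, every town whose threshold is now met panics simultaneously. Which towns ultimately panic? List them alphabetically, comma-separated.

Round 1 — Kelston panics (initial).
Round 2 — checking thresholds:
  Dunlea: 1 of 5 neighbours < 5, below threshold.
  Eston: 1 of 6 neighbours ≥ 1, panics.
  Jarrow: 1 of 5 neighbours < 4, below threshold.
  Perry: 1 of 2 neighbours ≥ 1, panics.
Round 3 — checking thresholds:
  Dunlea: 2 of 5 neighbours < 5, below threshold.
  Inley: 1 of 3 neighbours ≥ 1, panics.
  Jarrow: 2 of 5 neighbours < 4, below threshold.
  Lorne: 1 of 2 neighbours ≥ 1, panics.
Round 4 — checking thresholds:
  Dunlea: 3 of 5 neighbours < 5, below threshold.
  Jarrow: 4 of 5 neighbours ≥ 4, panics.
Round 5 — checking thresholds:
  Dunlea: 3 of 5 neighbours < 5, below threshold.
  Harrow: 1 of 2 neighbours ≥ 1, panics.
Round 6 — no new panics; cascade stops.

Eston, Harrow, Inley, Jarrow, Kelston, Lorne, Perry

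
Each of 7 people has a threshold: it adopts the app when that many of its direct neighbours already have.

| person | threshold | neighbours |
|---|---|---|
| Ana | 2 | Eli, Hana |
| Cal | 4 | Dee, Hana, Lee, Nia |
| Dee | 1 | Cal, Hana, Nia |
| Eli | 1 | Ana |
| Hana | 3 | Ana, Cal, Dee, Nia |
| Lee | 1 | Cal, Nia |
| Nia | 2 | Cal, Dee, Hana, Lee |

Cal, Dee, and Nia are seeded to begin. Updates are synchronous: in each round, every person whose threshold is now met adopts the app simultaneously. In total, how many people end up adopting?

Round 1 — Cal, Dee, Nia adopt the app (initial).
Round 2 — checking thresholds:
  Hana: 3 of 4 neighbours ≥ 3, adopts the app.
  Lee: 2 of 2 neighbours ≥ 1, adopts the app.
Round 3 — no new adoptions; cascade stops.

5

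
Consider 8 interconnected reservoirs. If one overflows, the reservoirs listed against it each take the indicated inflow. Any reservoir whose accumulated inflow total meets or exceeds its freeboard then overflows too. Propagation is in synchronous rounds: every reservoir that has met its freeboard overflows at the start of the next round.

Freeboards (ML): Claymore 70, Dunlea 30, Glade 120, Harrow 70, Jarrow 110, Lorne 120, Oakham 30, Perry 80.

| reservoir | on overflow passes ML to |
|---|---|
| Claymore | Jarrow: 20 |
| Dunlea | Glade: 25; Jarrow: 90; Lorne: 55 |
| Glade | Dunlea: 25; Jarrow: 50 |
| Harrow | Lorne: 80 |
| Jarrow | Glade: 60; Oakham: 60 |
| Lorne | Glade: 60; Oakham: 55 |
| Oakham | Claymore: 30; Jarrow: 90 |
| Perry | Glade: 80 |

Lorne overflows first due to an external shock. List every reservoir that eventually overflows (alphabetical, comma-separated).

Lorne, Oakham

Round 1 — Lorne overflows (initial).
  Glade: +60 → 60 < 120
  Oakham: +55 → 55 ≥ 30
Round 2 — Oakham overflows.
  Claymore: +30 → 30 < 70
  Jarrow: +90 → 90 < 110
No further overflows.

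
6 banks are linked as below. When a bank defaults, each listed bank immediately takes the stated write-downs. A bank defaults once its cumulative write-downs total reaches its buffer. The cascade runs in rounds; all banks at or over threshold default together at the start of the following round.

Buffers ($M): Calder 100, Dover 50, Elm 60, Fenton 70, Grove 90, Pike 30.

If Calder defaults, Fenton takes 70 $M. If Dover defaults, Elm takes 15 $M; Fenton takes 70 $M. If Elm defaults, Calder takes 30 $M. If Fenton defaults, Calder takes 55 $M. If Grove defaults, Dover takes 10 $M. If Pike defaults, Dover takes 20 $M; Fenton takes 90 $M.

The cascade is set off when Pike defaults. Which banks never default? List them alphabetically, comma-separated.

Round 1 — Pike defaults (initial).
  Dover: +20 → 20 < 50
  Fenton: +90 → 90 ≥ 70
Round 2 — Fenton defaults.
  Calder: +55 → 55 < 100
No further defaults.

Calder, Dover, Elm, Grove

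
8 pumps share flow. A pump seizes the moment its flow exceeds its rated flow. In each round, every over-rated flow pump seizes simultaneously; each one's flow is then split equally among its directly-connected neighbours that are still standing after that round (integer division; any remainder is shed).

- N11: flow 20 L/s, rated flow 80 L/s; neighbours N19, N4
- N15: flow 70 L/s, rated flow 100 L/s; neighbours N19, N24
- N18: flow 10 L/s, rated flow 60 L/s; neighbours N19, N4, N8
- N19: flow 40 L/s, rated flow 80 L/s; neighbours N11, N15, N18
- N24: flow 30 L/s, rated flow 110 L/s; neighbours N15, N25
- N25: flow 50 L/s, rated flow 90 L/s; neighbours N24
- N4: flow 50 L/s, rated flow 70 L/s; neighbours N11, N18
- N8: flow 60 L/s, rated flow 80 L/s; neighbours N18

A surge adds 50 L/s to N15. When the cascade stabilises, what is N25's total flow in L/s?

Round 1 — N15 at 120 > 100. N15 seizes.
  N15 sheds 120 L/s to N19, N24: 60 each.
    N19: 40+60 = 100 > 80
    N24: 30+60 = 90 ≤ 110
Round 2 — N19 seizes.
  N19 sheds 100 L/s to N11, N18: 50 each.
    N11: 20+50 = 70 ≤ 80
    N18: 10+50 = 60 ≤ 60
No further seizures.

50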